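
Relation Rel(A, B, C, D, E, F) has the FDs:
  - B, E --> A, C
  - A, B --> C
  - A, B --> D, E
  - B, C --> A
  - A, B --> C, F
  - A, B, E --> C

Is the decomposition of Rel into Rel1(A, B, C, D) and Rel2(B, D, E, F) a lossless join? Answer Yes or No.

No

The shared attributes are {B, D} and {B, D}⁺ = {B, D}.
Rel1 ⊄ {B, D} and Rel2 ⊄ {B, D}, so the split is lossy.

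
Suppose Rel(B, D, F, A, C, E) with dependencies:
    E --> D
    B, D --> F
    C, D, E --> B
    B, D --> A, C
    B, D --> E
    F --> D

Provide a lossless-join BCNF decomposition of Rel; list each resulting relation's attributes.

{A, B, C, E, F}; {D, E}

Candidate keys of the original relation: {B, D}, {B, E}, {B, F}, {C, E}.
{A, B, C, D, E, F}: {E} determines {D, E} here but is not a superkey — split on E --> D, giving {D, E} and {A, B, C, E, F}.
{D, E}: every determinant is a superkey — BCNF.
{A, B, C, E, F}: every determinant is a superkey — BCNF.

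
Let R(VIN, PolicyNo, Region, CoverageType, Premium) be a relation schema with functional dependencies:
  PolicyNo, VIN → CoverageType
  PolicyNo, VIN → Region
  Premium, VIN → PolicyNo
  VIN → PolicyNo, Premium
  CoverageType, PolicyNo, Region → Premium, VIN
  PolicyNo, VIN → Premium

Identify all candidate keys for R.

{CoverageType, PolicyNo, Region}, {VIN}

{VIN} is a candidate key since {VIN}⁺ = {CoverageType, PolicyNo, Premium, Region, VIN} covers every attribute.
{CoverageType, PolicyNo, Region} is a candidate key since {CoverageType, PolicyNo, Region}⁺ = {CoverageType, PolicyNo, Premium, Region, VIN} covers every attribute.
These are minimal and exhaustive — every other superkey contains one of them.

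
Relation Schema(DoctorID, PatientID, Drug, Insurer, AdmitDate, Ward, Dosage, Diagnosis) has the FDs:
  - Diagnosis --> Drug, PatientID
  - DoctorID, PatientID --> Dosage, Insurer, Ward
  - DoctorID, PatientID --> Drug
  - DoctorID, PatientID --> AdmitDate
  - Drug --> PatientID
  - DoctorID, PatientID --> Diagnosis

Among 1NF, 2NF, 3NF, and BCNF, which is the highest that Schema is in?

Candidate keys: {Diagnosis, DoctorID}, {DoctorID, Drug}, {DoctorID, PatientID}. Prime attributes: {Diagnosis, DoctorID, Drug, PatientID}.
Diagnosis --> Drug, PatientID: {Diagnosis}⁺ = {Diagnosis, Drug, PatientID}, which is not all of the attributes, so the left side is not a superkey — BCNF is violated.
Since {Drug, PatientID} ⊆ prime attributes and every other non-superkey FD also has a prime right side, the schema is in 3NF.

3NF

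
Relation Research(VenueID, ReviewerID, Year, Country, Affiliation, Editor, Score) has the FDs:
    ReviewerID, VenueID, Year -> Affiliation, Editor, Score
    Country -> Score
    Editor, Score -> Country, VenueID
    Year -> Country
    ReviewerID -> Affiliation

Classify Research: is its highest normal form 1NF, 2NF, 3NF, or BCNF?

Candidate keys: {Editor, ReviewerID, Year}, {ReviewerID, VenueID, Year}. Prime attributes: {Editor, ReviewerID, VenueID, Year}.
Country -> Score breaks BCNF: {Country}⁺ = {Country, Score}, so {Country} is not a superkey.
Country -> Score determines the non-prime attribute {Score} from a non-superkey — 3NF is violated.
The proper key subset {ReviewerID} of {Editor, ReviewerID, Year} determines non-prime {Affiliation}, so the relation is not even in 2NF.

1NF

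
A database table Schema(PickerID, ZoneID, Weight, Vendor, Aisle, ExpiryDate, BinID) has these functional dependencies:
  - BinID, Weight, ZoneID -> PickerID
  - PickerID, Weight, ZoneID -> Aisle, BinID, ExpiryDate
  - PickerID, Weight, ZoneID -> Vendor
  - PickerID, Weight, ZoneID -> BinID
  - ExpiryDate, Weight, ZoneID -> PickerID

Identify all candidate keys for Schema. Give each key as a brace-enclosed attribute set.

No FD produces {Weight, ZoneID}, so they must be in every candidate key.
{BinID, Weight, ZoneID}⁺ = {Aisle, BinID, ExpiryDate, PickerID, Vendor, Weight, ZoneID}, which is every attribute, so {BinID, Weight, ZoneID} is a candidate key.
{ExpiryDate, Weight, ZoneID}⁺ = {Aisle, BinID, ExpiryDate, PickerID, Vendor, Weight, ZoneID}, which is every attribute, so {ExpiryDate, Weight, ZoneID} is a candidate key.
{PickerID, Weight, ZoneID}⁺ = {Aisle, BinID, ExpiryDate, PickerID, Vendor, Weight, ZoneID}, which is every attribute, so {PickerID, Weight, ZoneID} is a candidate key.
These are minimal and exhaustive — every other superkey contains one of them.

{BinID, Weight, ZoneID}, {ExpiryDate, Weight, ZoneID}, {PickerID, Weight, ZoneID}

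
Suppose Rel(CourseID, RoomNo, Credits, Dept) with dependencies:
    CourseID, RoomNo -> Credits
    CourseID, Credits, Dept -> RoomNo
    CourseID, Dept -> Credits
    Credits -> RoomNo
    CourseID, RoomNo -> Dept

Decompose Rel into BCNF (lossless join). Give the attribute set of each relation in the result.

{CourseID, Credits, Dept}; {Credits, RoomNo}

Candidate keys of the original relation: {CourseID, Credits}, {CourseID, Dept}, {CourseID, RoomNo}.
In {CourseID, Credits, Dept, RoomNo}, {Credits} is not a superkey ({Credits}⁺ restricted to this set is {Credits, RoomNo}), so split on Credits -> RoomNo into {Credits, RoomNo} and {CourseID, Credits, Dept}.
{Credits, RoomNo} has no BCNF violation.
{CourseID, Credits, Dept} has no BCNF violation.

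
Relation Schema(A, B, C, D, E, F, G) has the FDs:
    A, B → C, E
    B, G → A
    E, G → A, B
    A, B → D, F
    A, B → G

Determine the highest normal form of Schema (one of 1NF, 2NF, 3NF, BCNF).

BCNF

Candidate keys: {A, B}, {B, G}, {E, G}. Prime attributes: {A, B, E, G}.
Every FD has a superkey on the left, so the relation is in BCNF.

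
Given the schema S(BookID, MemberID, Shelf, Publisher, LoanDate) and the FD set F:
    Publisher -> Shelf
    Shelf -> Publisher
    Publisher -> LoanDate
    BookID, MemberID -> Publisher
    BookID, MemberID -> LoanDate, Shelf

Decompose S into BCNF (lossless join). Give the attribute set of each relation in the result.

{BookID, MemberID, Publisher}; {LoanDate, Publisher, Shelf}

Candidate key of the original relation: {BookID, MemberID}.
{BookID, LoanDate, MemberID, Publisher, Shelf}: {Publisher} determines {LoanDate, Publisher, Shelf} here but is not a superkey — split on Publisher -> LoanDate, Shelf, giving {LoanDate, Publisher, Shelf} and {BookID, MemberID, Publisher}.
{LoanDate, Publisher, Shelf} is in BCNF.
{BookID, MemberID, Publisher} is in BCNF.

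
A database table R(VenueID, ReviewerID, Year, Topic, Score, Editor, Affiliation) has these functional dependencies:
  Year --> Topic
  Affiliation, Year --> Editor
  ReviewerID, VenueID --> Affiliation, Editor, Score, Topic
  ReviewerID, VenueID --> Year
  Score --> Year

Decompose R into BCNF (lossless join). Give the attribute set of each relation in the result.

Candidate key of the original relation: {ReviewerID, VenueID}.
Within {Affiliation, Editor, ReviewerID, Score, Topic, VenueID, Year}: {Year}⁺ ∩ {Affiliation, Editor, ReviewerID, Score, Topic, VenueID, Year} = {Topic, Year}, not the whole set, so Year --> Topic violates BCNF; decompose into {Topic, Year} and {Affiliation, Editor, ReviewerID, Score, VenueID, Year}.
{Topic, Year} has no BCNF violation.
Within {Affiliation, Editor, ReviewerID, Score, VenueID, Year}: {Affiliation, Year}⁺ ∩ {Affiliation, Editor, ReviewerID, Score, VenueID, Year} = {Affiliation, Editor, Year}, not the whole set, so Affiliation, Year --> Editor violates BCNF; decompose into {Affiliation, Editor, Year} and {Affiliation, ReviewerID, Score, VenueID, Year}.
{Affiliation, Editor, Year} has no BCNF violation.
Within {Affiliation, ReviewerID, Score, VenueID, Year}: {Score}⁺ ∩ {Affiliation, ReviewerID, Score, VenueID, Year} = {Score, Year}, not the whole set, so Score --> Year violates BCNF; decompose into {Score, Year} and {Affiliation, ReviewerID, Score, VenueID}.
{Score, Year} has no BCNF violation.
{Affiliation, ReviewerID, Score, VenueID} has no BCNF violation.

{Affiliation, Editor, Year}; {Affiliation, ReviewerID, Score, VenueID}; {Score, Year}; {Topic, Year}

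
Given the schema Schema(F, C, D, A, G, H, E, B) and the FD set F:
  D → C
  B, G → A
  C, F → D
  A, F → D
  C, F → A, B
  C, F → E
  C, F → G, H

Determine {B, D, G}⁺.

{A, B, C, D, G}

Start with {B, D, G}.
D → C applies; add {C} → now {B, C, D, G}.
B, G → A applies; add {A} → now {A, B, C, D, G}.
No further FD applies.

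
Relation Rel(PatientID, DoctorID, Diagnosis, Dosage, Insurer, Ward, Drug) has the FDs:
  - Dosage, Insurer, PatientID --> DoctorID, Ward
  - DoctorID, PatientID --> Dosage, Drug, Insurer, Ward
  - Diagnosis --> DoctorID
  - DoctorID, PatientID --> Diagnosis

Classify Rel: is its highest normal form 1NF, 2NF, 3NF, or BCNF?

3NF

Candidate keys: {Diagnosis, PatientID}, {DoctorID, PatientID}, {Dosage, Insurer, PatientID}. Prime attributes: {Diagnosis, DoctorID, Dosage, Insurer, PatientID}.
For Diagnosis --> DoctorID we have {Diagnosis}⁺ = {Diagnosis, DoctorID}; {Diagnosis} is not a superkey, so BCNF fails.
But every attribute on its right side ({DoctorID}) is prime, and the same holds for every other non-superkey FD, so 3NF still holds.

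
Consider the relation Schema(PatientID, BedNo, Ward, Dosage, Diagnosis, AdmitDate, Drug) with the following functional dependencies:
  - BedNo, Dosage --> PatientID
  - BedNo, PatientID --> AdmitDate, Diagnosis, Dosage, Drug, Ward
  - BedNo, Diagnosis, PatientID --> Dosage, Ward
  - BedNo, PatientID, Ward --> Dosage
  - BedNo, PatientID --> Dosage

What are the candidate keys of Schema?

{BedNo, Dosage}, {BedNo, PatientID}

{BedNo} never appears on the right of any FD, so every key must include it.
{BedNo, Dosage} is a candidate key since {BedNo, Dosage}⁺ = {AdmitDate, BedNo, Diagnosis, Dosage, Drug, PatientID, Ward} covers every attribute.
{BedNo, PatientID} is a candidate key since {BedNo, PatientID}⁺ = {AdmitDate, BedNo, Diagnosis, Dosage, Drug, PatientID, Ward} covers every attribute.
Any other superkey properly contains one of these, so there are no further candidate keys.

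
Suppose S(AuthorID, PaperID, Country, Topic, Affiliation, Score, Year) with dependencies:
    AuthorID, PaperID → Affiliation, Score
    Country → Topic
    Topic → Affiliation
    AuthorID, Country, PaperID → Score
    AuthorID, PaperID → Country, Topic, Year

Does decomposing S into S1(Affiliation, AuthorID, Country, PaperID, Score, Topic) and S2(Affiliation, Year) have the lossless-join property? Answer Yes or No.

No

The shared attributes are {Affiliation} and {Affiliation}⁺ = {Affiliation}.
Neither S1 nor S2 is contained in that closure, so the decomposition is lossy.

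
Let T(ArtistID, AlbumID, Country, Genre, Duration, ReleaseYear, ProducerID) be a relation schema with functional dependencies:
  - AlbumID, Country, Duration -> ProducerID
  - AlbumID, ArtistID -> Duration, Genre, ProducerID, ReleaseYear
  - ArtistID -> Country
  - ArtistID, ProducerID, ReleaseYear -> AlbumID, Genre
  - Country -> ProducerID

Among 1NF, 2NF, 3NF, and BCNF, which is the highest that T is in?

1NF

Candidate keys: {AlbumID, ArtistID}, {ArtistID, ReleaseYear}. Prime attributes: {AlbumID, ArtistID, ReleaseYear}.
AlbumID, Country, Duration -> ProducerID: {AlbumID, Country, Duration}⁺ = {AlbumID, Country, Duration, ProducerID}, which is not all of the attributes, so the left side is not a superkey — BCNF is violated.
AlbumID, Country, Duration -> ProducerID determines the non-prime attribute {ProducerID} from a non-superkey — 3NF is violated.
Since {ArtistID} ⊂ {AlbumID, ArtistID} and {ArtistID}⁺ ⊇ {Country, ProducerID} with {Country, ProducerID} non-prime, there is a partial dependency; 2NF fails.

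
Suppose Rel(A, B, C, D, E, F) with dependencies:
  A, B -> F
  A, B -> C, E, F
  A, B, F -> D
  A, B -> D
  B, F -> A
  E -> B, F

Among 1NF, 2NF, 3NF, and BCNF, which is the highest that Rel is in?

Candidate keys: {A, B}, {B, F}, {E}. Prime attributes: {A, B, E, F}.
Each dependency's left side is a superkey — BCNF holds.

BCNF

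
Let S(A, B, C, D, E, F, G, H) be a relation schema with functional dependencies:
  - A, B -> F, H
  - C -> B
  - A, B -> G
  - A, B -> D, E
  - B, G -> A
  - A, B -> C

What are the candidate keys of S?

{A, B}, {A, C}, {B, G}, {C, G}

{A, B}⁺ = {A, B, C, D, E, F, G, H} — all of the relation — so {A, B} is a candidate key.
{A, C}⁺ = {A, B, C, D, E, F, G, H} — all of the relation — so {A, C} is a candidate key.
{B, G}⁺ = {A, B, C, D, E, F, G, H} — all of the relation — so {B, G} is a candidate key.
{C, G}⁺ = {A, B, C, D, E, F, G, H} — all of the relation — so {C, G} is a candidate key.
No proper subset of any of these is a key, and no other minimal superkey exists.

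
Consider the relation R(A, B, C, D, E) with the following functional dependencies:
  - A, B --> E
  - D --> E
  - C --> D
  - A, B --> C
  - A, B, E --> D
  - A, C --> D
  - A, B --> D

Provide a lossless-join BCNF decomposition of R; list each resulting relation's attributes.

Candidate key of the original relation: {A, B}.
Within {A, B, C, D, E}: {D}⁺ ∩ {A, B, C, D, E} = {D, E}, not the whole set, so D --> E violates BCNF; decompose into {D, E} and {A, B, C, D}.
{D, E} is in BCNF.
Within {A, B, C, D}: {C}⁺ ∩ {A, B, C, D} = {C, D}, not the whole set, so C --> D violates BCNF; decompose into {C, D} and {A, B, C}.
{C, D} is in BCNF.
{A, B, C} is in BCNF.

{A, B, C}; {C, D}; {D, E}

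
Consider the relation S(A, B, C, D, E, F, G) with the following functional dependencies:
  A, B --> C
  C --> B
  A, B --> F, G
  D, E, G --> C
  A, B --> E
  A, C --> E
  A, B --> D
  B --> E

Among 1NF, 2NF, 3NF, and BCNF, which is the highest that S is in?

Candidate keys: {A, B}, {A, C}, {A, D, E, G}. Prime attributes: {A, B, C, D, E, G}.
C --> B breaks BCNF: {C}⁺ = {B, C, E}, so {C} is not a superkey.
But every attribute on its right side ({B}) is prime, and the same holds for every other non-superkey FD, so 3NF still holds.

3NF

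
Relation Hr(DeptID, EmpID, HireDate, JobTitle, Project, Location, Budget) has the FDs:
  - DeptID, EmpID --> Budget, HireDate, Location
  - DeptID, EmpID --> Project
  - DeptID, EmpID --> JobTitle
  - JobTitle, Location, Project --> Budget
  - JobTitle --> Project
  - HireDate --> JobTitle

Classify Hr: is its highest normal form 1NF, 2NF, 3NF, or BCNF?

Candidate key: {DeptID, EmpID}. Prime attributes: {DeptID, EmpID}.
For JobTitle, Location, Project --> Budget we have {JobTitle, Location, Project}⁺ = {Budget, JobTitle, Location, Project}; {JobTitle, Location, Project} is not a superkey, so BCNF fails.
JobTitle, Location, Project --> Budget has non-prime {Budget} on the right and a non-superkey on the left, so 3NF fails.
No non-prime attribute depends on a proper subset of any candidate key, so 2NF holds.

2NF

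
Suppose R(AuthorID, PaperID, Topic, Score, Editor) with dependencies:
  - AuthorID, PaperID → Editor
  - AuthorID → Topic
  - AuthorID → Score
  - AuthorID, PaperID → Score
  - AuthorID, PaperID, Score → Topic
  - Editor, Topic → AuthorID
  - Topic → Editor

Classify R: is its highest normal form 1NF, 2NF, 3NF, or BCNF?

Candidate keys: {AuthorID, PaperID}, {PaperID, Topic}. Prime attributes: {AuthorID, PaperID, Topic}.
AuthorID → Topic breaks BCNF: {AuthorID}⁺ = {AuthorID, Editor, Score, Topic}, so {AuthorID} is not a superkey.
AuthorID → Score has non-prime {Score} on the right and a non-superkey on the left, so 3NF fails.
Since {AuthorID} ⊂ {AuthorID, PaperID} and {AuthorID}⁺ ⊇ {Editor, Score} with {Editor, Score} non-prime, there is a partial dependency; 2NF fails.

1NF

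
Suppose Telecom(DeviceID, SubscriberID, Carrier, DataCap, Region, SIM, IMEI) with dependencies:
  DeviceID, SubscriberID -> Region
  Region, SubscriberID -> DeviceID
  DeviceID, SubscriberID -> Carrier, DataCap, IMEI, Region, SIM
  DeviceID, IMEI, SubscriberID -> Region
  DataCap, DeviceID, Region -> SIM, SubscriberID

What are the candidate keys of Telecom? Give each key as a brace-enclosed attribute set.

{DeviceID, SubscriberID} is a candidate key since {DeviceID, SubscriberID}⁺ = {Carrier, DataCap, DeviceID, IMEI, Region, SIM, SubscriberID} covers every attribute.
{Region, SubscriberID} is a candidate key since {Region, SubscriberID}⁺ = {Carrier, DataCap, DeviceID, IMEI, Region, SIM, SubscriberID} covers every attribute.
{DataCap, DeviceID, Region} is a candidate key since {DataCap, DeviceID, Region}⁺ = {Carrier, DataCap, DeviceID, IMEI, Region, SIM, SubscriberID} covers every attribute.
Any other superkey properly contains one of these, so there are no further candidate keys.

{DataCap, DeviceID, Region}, {DeviceID, SubscriberID}, {Region, SubscriberID}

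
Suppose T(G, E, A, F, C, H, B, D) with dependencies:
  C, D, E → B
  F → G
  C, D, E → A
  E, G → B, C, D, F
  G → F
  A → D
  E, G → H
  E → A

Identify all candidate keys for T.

{E, F}, {E, G}

{E} never appears on the right of any FD, so every key must include it.
Closure of {E, F} is {A, B, C, D, E, F, G, H}, the whole schema; {E, F} is a candidate key.
Closure of {E, G} is {A, B, C, D, E, F, G, H}, the whole schema; {E, G} is a candidate key.
Any other superkey properly contains one of these, so there are no further candidate keys.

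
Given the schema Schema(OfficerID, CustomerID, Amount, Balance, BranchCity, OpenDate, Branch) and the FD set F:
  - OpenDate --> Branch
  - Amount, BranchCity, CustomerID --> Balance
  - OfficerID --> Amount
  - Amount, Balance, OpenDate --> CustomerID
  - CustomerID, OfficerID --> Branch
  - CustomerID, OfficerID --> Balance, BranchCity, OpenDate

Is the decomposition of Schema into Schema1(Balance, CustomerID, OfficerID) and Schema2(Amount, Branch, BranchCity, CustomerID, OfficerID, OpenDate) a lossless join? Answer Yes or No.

Yes

The shared attributes are {CustomerID, OfficerID} and {CustomerID, OfficerID}⁺ = {Amount, Balance, Branch, BranchCity, CustomerID, OfficerID, OpenDate}.
This includes all of Schema1, so the common attributes are a superkey of Schema1 — the join is lossless.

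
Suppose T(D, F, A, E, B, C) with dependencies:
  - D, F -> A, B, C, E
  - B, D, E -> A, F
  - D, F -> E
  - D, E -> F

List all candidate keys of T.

{D, E}, {D, F}

{D} never appears on the right of any FD, so every key must include it.
{D, E} is a candidate key since {D, E}⁺ = {A, B, C, D, E, F} covers every attribute.
{D, F} is a candidate key since {D, F}⁺ = {A, B, C, D, E, F} covers every attribute.
Any other superkey properly contains one of these, so there are no further candidate keys.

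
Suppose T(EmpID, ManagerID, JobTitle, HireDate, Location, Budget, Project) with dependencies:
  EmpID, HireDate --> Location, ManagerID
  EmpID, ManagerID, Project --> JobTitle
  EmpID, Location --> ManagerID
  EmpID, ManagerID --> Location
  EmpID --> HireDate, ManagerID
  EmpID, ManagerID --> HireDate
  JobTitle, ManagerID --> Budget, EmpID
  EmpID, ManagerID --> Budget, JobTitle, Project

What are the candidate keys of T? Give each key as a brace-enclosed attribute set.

{EmpID} is a candidate key since {EmpID}⁺ = {Budget, EmpID, HireDate, JobTitle, Location, ManagerID, Project} covers every attribute.
{JobTitle, ManagerID} is a candidate key since {JobTitle, ManagerID}⁺ = {Budget, EmpID, HireDate, JobTitle, Location, ManagerID, Project} covers every attribute.
Any other superkey properly contains one of these, so there are no further candidate keys.

{EmpID}, {JobTitle, ManagerID}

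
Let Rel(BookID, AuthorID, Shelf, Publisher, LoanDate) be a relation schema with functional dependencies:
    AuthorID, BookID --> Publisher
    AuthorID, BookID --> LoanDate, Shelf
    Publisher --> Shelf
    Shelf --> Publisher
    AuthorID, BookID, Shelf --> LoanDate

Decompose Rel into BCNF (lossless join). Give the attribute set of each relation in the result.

Candidate key of the original relation: {AuthorID, BookID}.
In {AuthorID, BookID, LoanDate, Publisher, Shelf}, {Publisher} is not a superkey ({Publisher}⁺ restricted to this set is {Publisher, Shelf}), so split on Publisher --> Shelf into {Publisher, Shelf} and {AuthorID, BookID, LoanDate, Publisher}.
{Publisher, Shelf}: every determinant is a superkey — BCNF.
{AuthorID, BookID, LoanDate, Publisher}: every determinant is a superkey — BCNF.

{AuthorID, BookID, LoanDate, Publisher}; {Publisher, Shelf}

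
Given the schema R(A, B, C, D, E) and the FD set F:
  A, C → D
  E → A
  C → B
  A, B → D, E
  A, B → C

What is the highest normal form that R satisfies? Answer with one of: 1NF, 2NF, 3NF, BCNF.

Candidate keys: {A, B}, {A, C}, {B, E}, {C, E}. Prime attributes: {A, B, C, E}.
For E → A we have {E}⁺ = {A, E}; {E} is not a superkey, so BCNF fails.
Its right-hand attributes {A} are all prime, as are those of every other non-superkey FD — the relation is in 3NF.

3NF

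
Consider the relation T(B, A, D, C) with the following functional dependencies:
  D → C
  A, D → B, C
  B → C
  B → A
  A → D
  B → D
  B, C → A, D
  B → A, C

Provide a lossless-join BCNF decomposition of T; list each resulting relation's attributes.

{A, B, D}; {C, D}

Candidate keys of the original relation: {A}, {B}.
{A, B, C, D}: {D} determines {C, D} here but is not a superkey — split on D → C, giving {C, D} and {A, B, D}.
{C, D}: every determinant is a superkey — BCNF.
{A, B, D}: every determinant is a superkey — BCNF.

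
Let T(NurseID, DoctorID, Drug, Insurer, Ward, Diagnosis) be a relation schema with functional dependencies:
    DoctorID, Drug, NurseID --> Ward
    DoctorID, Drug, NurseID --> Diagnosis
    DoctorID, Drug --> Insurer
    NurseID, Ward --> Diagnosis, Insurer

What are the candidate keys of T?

{DoctorID, Drug, NurseID}

No FD produces {DoctorID, Drug, NurseID}, so they must be in every candidate key.
Closure of {DoctorID, Drug, NurseID} is {Diagnosis, DoctorID, Drug, Insurer, NurseID, Ward}, the whole schema; {DoctorID, Drug, NurseID} is a candidate key.
No smaller or unrelated set reaches every attribute, so there are no other keys.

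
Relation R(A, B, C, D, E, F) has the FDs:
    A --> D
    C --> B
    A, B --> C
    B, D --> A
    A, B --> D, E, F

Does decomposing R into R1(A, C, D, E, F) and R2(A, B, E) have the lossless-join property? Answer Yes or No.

No

R1 ∩ R2 = {A, E}; its closure under F is {A, D, E}.
Neither R1 nor R2 is contained in that closure, so the decomposition is lossy.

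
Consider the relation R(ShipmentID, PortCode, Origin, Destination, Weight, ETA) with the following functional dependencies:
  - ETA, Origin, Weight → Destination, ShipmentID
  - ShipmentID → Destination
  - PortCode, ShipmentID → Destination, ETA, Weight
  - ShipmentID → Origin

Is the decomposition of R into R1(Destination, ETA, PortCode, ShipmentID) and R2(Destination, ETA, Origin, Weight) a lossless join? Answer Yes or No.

The shared attributes are {Destination, ETA} and {Destination, ETA}⁺ = {Destination, ETA}.
Neither R1 nor R2 is contained in that closure, so the decomposition is lossy.

No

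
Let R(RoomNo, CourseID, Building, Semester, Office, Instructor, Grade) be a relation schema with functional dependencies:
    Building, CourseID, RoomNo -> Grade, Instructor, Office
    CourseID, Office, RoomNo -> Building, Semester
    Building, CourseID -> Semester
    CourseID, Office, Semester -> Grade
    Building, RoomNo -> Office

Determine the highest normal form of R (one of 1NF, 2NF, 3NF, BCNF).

Candidate keys: {Building, CourseID, RoomNo}, {CourseID, Office, RoomNo}. Prime attributes: {Building, CourseID, Office, RoomNo}.
Building, CourseID -> Semester: {Building, CourseID}⁺ = {Building, CourseID, Semester}, which is not all of the attributes, so the left side is not a superkey — BCNF is violated.
Building, CourseID -> Semester determines the non-prime attribute {Semester} from a non-superkey — 3NF is violated.
The proper key subset {Building, CourseID} of {Building, CourseID, RoomNo} determines non-prime {Semester}, so the relation is not even in 2NF.

1NF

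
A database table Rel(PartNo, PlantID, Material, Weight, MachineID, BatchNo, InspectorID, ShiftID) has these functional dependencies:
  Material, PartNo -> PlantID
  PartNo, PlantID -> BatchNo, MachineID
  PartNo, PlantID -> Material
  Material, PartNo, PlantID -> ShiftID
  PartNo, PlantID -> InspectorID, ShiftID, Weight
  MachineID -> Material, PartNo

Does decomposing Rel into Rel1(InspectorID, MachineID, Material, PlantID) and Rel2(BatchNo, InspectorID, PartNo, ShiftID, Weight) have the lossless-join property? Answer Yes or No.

No

The shared attributes are {InspectorID} and {InspectorID}⁺ = {InspectorID}.
The closure covers neither Rel1 nor Rel2 entirely; the join is not lossless.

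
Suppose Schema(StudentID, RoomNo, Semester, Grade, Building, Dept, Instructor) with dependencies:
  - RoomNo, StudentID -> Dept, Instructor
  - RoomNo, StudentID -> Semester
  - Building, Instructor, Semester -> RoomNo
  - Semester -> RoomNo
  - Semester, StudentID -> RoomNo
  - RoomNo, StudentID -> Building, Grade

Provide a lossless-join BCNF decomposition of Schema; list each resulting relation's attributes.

{Building, Dept, Grade, Instructor, Semester, StudentID}; {RoomNo, Semester}

Candidate keys of the original relation: {RoomNo, StudentID}, {Semester, StudentID}.
In {Building, Dept, Grade, Instructor, RoomNo, Semester, StudentID}, {Building, Instructor, Semester} is not a superkey ({Building, Instructor, Semester}⁺ restricted to this set is {Building, Instructor, RoomNo, Semester}), so split on Building, Instructor, Semester -> RoomNo into {Building, Instructor, RoomNo, Semester} and {Building, Dept, Grade, Instructor, Semester, StudentID}.
In {Building, Instructor, RoomNo, Semester}, {Semester} is not a superkey ({Semester}⁺ restricted to this set is {RoomNo, Semester}), so split on Semester -> RoomNo into {RoomNo, Semester} and {Building, Instructor, Semester}.
{RoomNo, Semester}: every determinant is a superkey — BCNF.
{Building, Instructor, Semester}: every determinant is a superkey — BCNF.
{Building, Dept, Grade, Instructor, Semester, StudentID}: every determinant is a superkey — BCNF.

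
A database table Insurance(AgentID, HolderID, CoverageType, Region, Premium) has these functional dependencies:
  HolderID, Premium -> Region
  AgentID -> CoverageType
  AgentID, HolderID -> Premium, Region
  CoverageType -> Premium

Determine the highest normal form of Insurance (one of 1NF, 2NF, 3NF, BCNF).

Candidate key: {AgentID, HolderID}. Prime attributes: {AgentID, HolderID}.
HolderID, Premium -> Region: {HolderID, Premium}⁺ = {HolderID, Premium, Region}, which is not all of the attributes, so the left side is not a superkey — BCNF is violated.
HolderID, Premium -> Region has non-prime {Region} on the right and a non-superkey on the left, so 3NF fails.
Since {AgentID} ⊂ {AgentID, HolderID} and {AgentID}⁺ ⊇ {CoverageType, Premium} with {CoverageType, Premium} non-prime, there is a partial dependency; 2NF fails.

1NF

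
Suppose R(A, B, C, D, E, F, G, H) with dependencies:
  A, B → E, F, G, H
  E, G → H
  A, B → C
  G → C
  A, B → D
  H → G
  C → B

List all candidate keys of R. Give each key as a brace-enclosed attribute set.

{A, B}, {A, C}, {A, G}, {A, H}

{A} never appears on the right of any FD, so every key must include it.
Closure of {A, B} is {A, B, C, D, E, F, G, H}, the whole schema; {A, B} is a candidate key.
Closure of {A, C} is {A, B, C, D, E, F, G, H}, the whole schema; {A, C} is a candidate key.
Closure of {A, G} is {A, B, C, D, E, F, G, H}, the whole schema; {A, G} is a candidate key.
Closure of {A, H} is {A, B, C, D, E, F, G, H}, the whole schema; {A, H} is a candidate key.
These are minimal and exhaustive — every other superkey contains one of them.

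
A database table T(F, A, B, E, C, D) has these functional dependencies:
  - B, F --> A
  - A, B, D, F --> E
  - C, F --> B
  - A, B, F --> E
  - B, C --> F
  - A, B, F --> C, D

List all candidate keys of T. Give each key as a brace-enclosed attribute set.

{B, C}, {B, F}, {C, F}

{B, C} is a candidate key since {B, C}⁺ = {A, B, C, D, E, F} covers every attribute.
{B, F} is a candidate key since {B, F}⁺ = {A, B, C, D, E, F} covers every attribute.
{C, F} is a candidate key since {C, F}⁺ = {A, B, C, D, E, F} covers every attribute.
Any other superkey properly contains one of these, so there are no further candidate keys.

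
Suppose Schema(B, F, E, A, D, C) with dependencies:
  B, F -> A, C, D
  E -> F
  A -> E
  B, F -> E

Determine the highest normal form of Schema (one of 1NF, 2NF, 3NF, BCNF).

3NF

Candidate keys: {A, B}, {B, E}, {B, F}. Prime attributes: {A, B, E, F}.
E -> F breaks BCNF: {E}⁺ = {E, F}, so {E} is not a superkey.
Since {F} ⊆ prime attributes and every other non-superkey FD also has a prime right side, the schema is in 3NF.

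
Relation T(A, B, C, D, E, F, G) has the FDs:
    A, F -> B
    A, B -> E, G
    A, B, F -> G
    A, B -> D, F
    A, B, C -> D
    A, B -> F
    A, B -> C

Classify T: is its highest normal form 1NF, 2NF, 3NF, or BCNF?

Candidate keys: {A, B}, {A, F}. Prime attributes: {A, B, F}.
Every FD has a superkey on the left, so the relation is in BCNF.

BCNF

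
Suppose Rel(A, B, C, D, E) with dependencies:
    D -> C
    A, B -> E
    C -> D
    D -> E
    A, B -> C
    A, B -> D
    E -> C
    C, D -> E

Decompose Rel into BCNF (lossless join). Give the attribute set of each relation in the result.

{A, B, D}; {C, D, E}

Candidate key of the original relation: {A, B}.
Within {A, B, C, D, E}: {D}⁺ ∩ {A, B, C, D, E} = {C, D, E}, not the whole set, so D -> C, E violates BCNF; decompose into {C, D, E} and {A, B, D}.
{C, D, E} has no BCNF violation.
{A, B, D} has no BCNF violation.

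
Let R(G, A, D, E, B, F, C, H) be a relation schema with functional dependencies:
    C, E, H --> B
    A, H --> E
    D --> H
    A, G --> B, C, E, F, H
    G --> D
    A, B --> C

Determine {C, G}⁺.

Start with {C, G}.
G --> D applies; add {D} → now {C, D, G}.
D --> H applies; add {H} → now {C, D, G, H}.
No further FD applies.

{C, D, G, H}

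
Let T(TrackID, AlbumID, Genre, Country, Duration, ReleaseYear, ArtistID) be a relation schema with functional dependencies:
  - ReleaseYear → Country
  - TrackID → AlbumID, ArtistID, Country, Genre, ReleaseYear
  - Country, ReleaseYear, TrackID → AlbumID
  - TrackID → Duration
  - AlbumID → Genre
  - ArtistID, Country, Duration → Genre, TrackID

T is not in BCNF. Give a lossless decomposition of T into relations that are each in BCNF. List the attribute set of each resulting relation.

{AlbumID, ArtistID, Duration, ReleaseYear, TrackID}; {AlbumID, Genre}; {Country, ReleaseYear}

Candidate keys of the original relation: {ArtistID, Country, Duration}, {ArtistID, Duration, ReleaseYear}, {TrackID}.
{AlbumID, ArtistID, Country, Duration, Genre, ReleaseYear, TrackID}: {ReleaseYear} determines {Country, ReleaseYear} here but is not a superkey — split on ReleaseYear → Country, giving {Country, ReleaseYear} and {AlbumID, ArtistID, Duration, Genre, ReleaseYear, TrackID}.
{Country, ReleaseYear} is in BCNF.
{AlbumID, ArtistID, Duration, Genre, ReleaseYear, TrackID}: {AlbumID} determines {AlbumID, Genre} here but is not a superkey — split on AlbumID → Genre, giving {AlbumID, Genre} and {AlbumID, ArtistID, Duration, ReleaseYear, TrackID}.
{AlbumID, Genre} is in BCNF.
{AlbumID, ArtistID, Duration, ReleaseYear, TrackID} is in BCNF.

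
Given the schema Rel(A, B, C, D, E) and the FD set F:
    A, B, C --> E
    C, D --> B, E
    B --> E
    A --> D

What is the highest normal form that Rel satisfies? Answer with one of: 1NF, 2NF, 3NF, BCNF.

Candidate key: {A, C}. Prime attributes: {A, C}.
For C, D --> B, E we have {C, D}⁺ = {B, C, D, E}; {C, D} is not a superkey, so BCNF fails.
Because {B, E} are non-prime and the left side of C, D --> B, E is not a superkey, the relation is not in 3NF.
The proper key subset {A} of {A, C} determines non-prime {D}, so the relation is not even in 2NF.

1NF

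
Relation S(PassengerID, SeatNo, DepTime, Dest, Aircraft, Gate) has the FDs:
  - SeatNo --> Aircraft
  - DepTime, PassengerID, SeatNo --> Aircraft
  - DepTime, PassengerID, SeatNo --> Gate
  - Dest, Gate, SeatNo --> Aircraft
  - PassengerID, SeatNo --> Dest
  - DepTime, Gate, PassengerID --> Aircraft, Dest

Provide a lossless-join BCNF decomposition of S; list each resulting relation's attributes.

Candidate key of the original relation: {DepTime, PassengerID, SeatNo}.
Within {Aircraft, DepTime, Dest, Gate, PassengerID, SeatNo}: {SeatNo}⁺ ∩ {Aircraft, DepTime, Dest, Gate, PassengerID, SeatNo} = {Aircraft, SeatNo}, not the whole set, so SeatNo --> Aircraft violates BCNF; decompose into {Aircraft, SeatNo} and {DepTime, Dest, Gate, PassengerID, SeatNo}.
{Aircraft, SeatNo} has no BCNF violation.
Within {DepTime, Dest, Gate, PassengerID, SeatNo}: {PassengerID, SeatNo}⁺ ∩ {DepTime, Dest, Gate, PassengerID, SeatNo} = {Dest, PassengerID, SeatNo}, not the whole set, so PassengerID, SeatNo --> Dest violates BCNF; decompose into {Dest, PassengerID, SeatNo} and {DepTime, Gate, PassengerID, SeatNo}.
{Dest, PassengerID, SeatNo} has no BCNF violation.
{DepTime, Gate, PassengerID, SeatNo} has no BCNF violation.

{Aircraft, SeatNo}; {DepTime, Gate, PassengerID, SeatNo}; {Dest, PassengerID, SeatNo}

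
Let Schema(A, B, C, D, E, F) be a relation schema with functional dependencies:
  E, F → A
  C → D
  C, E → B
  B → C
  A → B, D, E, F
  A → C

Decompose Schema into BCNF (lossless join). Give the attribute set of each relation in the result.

Candidate keys of the original relation: {A}, {E, F}.
Within {A, B, C, D, E, F}: {C}⁺ ∩ {A, B, C, D, E, F} = {C, D}, not the whole set, so C → D violates BCNF; decompose into {C, D} and {A, B, C, E, F}.
{C, D}: every determinant is a superkey — BCNF.
Within {A, B, C, E, F}: {C, E}⁺ ∩ {A, B, C, E, F} = {B, C, E}, not the whole set, so C, E → B violates BCNF; decompose into {B, C, E} and {A, C, E, F}.
Within {B, C, E}: {B}⁺ ∩ {B, C, E} = {B, C}, not the whole set, so B → C violates BCNF; decompose into {B, C} and {B, E}.
{B, C}: every determinant is a superkey — BCNF.
{B, E}: every determinant is a superkey — BCNF.
{A, C, E, F}: every determinant is a superkey — BCNF.

{A, C, E, F}; {B, C}; {B, E}; {C, D}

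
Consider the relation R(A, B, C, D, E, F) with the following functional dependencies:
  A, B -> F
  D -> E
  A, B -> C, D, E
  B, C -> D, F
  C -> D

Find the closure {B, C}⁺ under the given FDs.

Start with {B, C}.
B, C -> D, F applies; add {D, F} → now {B, C, D, F}.
D -> E applies; add {E} → now {B, C, D, E, F}.
No further FD applies.

{B, C, D, E, F}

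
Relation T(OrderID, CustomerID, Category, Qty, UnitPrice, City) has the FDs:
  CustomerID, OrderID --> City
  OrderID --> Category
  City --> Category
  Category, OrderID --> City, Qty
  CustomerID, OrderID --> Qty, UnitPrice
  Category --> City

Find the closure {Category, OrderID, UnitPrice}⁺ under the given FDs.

{Category, City, OrderID, Qty, UnitPrice}

Start with {Category, OrderID, UnitPrice}.
Category, OrderID --> City, Qty applies; add {City, Qty} → now {Category, City, OrderID, Qty, UnitPrice}.
No further FD applies.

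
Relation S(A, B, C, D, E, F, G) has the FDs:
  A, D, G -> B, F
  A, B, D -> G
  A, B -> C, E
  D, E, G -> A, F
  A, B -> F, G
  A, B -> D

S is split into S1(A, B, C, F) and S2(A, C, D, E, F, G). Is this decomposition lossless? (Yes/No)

The shared attributes are {A, C, F} and {A, C, F}⁺ = {A, C, F}.
The closure covers neither S1 nor S2 entirely; the join is not lossless.

No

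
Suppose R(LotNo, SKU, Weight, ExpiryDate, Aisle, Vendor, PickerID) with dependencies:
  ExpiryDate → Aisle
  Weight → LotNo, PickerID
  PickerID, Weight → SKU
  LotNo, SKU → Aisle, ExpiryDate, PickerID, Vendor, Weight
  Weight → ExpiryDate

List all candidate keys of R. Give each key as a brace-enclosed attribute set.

Closure of {Weight} is {Aisle, ExpiryDate, LotNo, PickerID, SKU, Vendor, Weight}, the whole schema; {Weight} is a candidate key.
Closure of {LotNo, SKU} is {Aisle, ExpiryDate, LotNo, PickerID, SKU, Vendor, Weight}, the whole schema; {LotNo, SKU} is a candidate key.
Any other superkey properly contains one of these, so there are no further candidate keys.

{LotNo, SKU}, {Weight}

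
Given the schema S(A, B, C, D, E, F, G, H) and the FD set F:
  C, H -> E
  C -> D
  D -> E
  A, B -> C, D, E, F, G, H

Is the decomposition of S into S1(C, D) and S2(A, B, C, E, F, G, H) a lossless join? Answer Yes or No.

The shared attributes are {C} and {C}⁺ = {C, D, E}.
Since S1 ⊆ {C, D, E}, the intersection is a superkey of S1; the decomposition is lossless.

Yes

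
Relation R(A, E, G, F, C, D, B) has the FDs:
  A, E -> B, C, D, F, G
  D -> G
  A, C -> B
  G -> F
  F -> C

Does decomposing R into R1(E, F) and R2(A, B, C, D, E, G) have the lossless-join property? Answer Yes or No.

No

The shared attributes are {E} and {E}⁺ = {E}.
Neither R1 nor R2 is contained in that closure, so the decomposition is lossy.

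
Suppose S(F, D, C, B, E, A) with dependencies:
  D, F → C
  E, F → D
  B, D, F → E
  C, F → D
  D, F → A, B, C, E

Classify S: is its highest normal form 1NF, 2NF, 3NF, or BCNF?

BCNF

Candidate keys: {C, F}, {D, F}, {E, F}. Prime attributes: {C, D, E, F}.
Each dependency's left side is a superkey — BCNF holds.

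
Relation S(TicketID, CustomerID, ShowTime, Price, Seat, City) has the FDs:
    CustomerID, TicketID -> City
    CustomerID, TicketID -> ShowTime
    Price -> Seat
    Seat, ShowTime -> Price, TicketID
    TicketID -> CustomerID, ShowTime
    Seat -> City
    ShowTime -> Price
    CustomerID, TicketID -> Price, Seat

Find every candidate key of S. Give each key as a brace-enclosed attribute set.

{ShowTime}, {TicketID}

{ShowTime} is a candidate key since {ShowTime}⁺ = {City, CustomerID, Price, Seat, ShowTime, TicketID} covers every attribute.
{TicketID} is a candidate key since {TicketID}⁺ = {City, CustomerID, Price, Seat, ShowTime, TicketID} covers every attribute.
These are minimal and exhaustive — every other superkey contains one of them.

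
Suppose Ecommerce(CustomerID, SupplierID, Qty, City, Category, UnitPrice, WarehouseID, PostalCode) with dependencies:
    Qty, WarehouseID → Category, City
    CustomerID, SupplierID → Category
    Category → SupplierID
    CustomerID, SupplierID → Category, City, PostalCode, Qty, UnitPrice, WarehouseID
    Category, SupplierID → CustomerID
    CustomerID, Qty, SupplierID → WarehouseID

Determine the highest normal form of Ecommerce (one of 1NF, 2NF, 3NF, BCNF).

Candidate keys: {Category}, {CustomerID, SupplierID}, {Qty, WarehouseID}. Prime attributes: {Category, CustomerID, Qty, SupplierID, WarehouseID}.
Every FD has a superkey on the left, so the relation is in BCNF.

BCNF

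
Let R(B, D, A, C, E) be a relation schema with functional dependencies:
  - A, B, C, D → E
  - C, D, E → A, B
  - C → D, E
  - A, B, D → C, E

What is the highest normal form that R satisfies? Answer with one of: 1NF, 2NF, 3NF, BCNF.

BCNF

Candidate keys: {A, B, D}, {C}. Prime attributes: {A, B, C, D}.
The left-hand side of every FD is a superkey, so BCNF is satisfied.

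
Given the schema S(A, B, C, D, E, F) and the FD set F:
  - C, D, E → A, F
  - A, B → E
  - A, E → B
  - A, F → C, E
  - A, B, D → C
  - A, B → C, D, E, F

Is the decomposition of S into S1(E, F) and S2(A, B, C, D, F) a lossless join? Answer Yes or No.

S1 ∩ S2 = {F}; its closure under F is {F}.
The closure covers neither S1 nor S2 entirely; the join is not lossless.

No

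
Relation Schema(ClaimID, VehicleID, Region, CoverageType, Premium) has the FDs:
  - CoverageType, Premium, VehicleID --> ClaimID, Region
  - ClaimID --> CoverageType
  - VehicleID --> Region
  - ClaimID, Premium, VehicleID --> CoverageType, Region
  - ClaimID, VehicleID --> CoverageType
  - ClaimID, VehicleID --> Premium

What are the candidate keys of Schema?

{ClaimID, VehicleID}, {CoverageType, Premium, VehicleID}

{VehicleID} never appears on the right of any FD, so every key must include it.
{ClaimID, VehicleID}⁺ = {ClaimID, CoverageType, Premium, Region, VehicleID}, which is every attribute, so {ClaimID, VehicleID} is a candidate key.
{CoverageType, Premium, VehicleID}⁺ = {ClaimID, CoverageType, Premium, Region, VehicleID}, which is every attribute, so {CoverageType, Premium, VehicleID} is a candidate key.
No proper subset of any of these is a key, and no other minimal superkey exists.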